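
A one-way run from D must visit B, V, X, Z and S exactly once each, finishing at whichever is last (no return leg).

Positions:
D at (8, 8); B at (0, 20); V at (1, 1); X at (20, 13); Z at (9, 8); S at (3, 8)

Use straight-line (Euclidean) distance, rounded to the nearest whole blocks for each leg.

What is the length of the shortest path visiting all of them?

52 blocks — the minimum one-way total.

There are 5! = 120 possible orderings.
D - B - V - X - Z - S: 14+19+22+12+6 = 73
D - B - V - X - S - Z: 14+19+22+18+6 = 79
D - B - V - Z - X - S: 14+19+11+12+18 = 74
D - B - V - Z - S - X: 14+19+11+6+18 = 68
D - B - V - S - X - Z: 14+19+7+18+12 = 70
D - B - V - S - Z - X: 14+19+7+6+12 = 58
D - B - X - V - Z - S: 14+21+22+11+6 = 74
D - B - X - V - S - Z: 14+21+22+7+6 = 70
D - B - X - Z - V - S: 14+21+12+11+7 = 65
D - B - X - Z - S - V: 14+21+12+6+7 = 60
D - B - X - S - V - Z: 14+21+18+7+11 = 71
D - B - X - S - Z - V: 14+21+18+6+11 = 70
D - B - Z - V - X - S: 14+15+11+22+18 = 80
D - B - Z - V - S - X: 14+15+11+7+18 = 65
… (106 more)
D - Z - V - S - B - X: 1+11+7+12+21 = 52  ← best
The minimum is 52.
One shortest path: D → Z → V → S → B → X.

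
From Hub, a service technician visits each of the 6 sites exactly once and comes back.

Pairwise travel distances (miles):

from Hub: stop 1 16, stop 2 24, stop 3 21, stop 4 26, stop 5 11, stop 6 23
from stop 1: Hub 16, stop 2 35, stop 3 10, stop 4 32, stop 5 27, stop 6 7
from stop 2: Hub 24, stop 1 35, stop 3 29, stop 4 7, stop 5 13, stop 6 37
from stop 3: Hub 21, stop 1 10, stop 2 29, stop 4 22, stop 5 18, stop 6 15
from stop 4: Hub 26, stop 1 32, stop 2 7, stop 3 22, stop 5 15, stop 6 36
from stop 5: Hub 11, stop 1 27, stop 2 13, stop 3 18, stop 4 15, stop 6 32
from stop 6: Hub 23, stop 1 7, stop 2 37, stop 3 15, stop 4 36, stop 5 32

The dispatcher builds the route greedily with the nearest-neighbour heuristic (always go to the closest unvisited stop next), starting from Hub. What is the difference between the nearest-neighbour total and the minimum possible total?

From Hub: stop 5=11, stop 1=16, stop 3=21, stop 6=23, stop 2=24, stop 4=26 → choose stop 5 (11).
From stop 5: stop 2=13, stop 4=15, stop 3=18, stop 1=27, stop 6=32 → choose stop 2 (13).
From stop 2: stop 4=7, stop 3=29, stop 1=35, stop 6=37 → choose stop 4 (7).
From stop 4: stop 3=22, stop 1=32, stop 6=36 → choose stop 3 (22).
From stop 3: stop 1=10, stop 6=15 → choose stop 1 (10).
From stop 1: stop 6=7 → choose stop 6 (7).
NN route Hub → stop 5 → stop 2 → stop 4 → stop 3 → stop 1 → stop 6 → Hub costs 93.
Optimal: Hub → stop 1 → stop 6 → stop 3 → stop 4 → stop 2 → stop 5 → Hub costs 91 (by enumerating all 360 distinct tours).
Excess = 93 − 91 = 2.

Excess over optimum: 2 miles.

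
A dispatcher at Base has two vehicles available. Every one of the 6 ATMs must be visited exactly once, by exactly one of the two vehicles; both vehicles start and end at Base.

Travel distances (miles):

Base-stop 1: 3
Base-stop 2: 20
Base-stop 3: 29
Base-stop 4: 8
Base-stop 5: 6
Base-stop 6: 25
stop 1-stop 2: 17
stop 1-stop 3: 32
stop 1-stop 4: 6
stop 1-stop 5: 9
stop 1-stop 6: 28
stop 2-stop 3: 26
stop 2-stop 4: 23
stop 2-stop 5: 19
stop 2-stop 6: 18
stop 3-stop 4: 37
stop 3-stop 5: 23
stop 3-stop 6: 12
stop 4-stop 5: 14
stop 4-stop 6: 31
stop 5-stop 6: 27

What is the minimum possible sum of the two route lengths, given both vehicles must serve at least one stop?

95 miles — the smallest possible combined total.

Try each way of splitting the stops between the two vehicles (each non-empty) and, for each split, find the best tour for each vehicle:
  {stop 1} + {stop 2, stop 3, stop 4, stop 5, stop 6}: 6 + 90 = 96
  {stop 2} + {stop 1, stop 3, stop 4, stop 5, stop 6}: 40 + 81 = 121
  {stop 1, stop 2} + {stop 3, stop 4, stop 5, stop 6}: 40 + 80 = 120
  {stop 3} + {stop 1, stop 2, stop 4, stop 5, stop 6}: 58 + 82 = 140
  {stop 1, stop 3} + {stop 2, stop 4, stop 5, stop 6}: 64 + 82 = 146
  {stop 2, stop 3} + {stop 1, stop 4, stop 5, stop 6}: 75 + 73 = 148
  … (31 splits in total)
  {stop 4} + {stop 1, stop 2, stop 3, stop 5, stop 6}: 16 + 79 = 95  ← best
Best: vehicle 1 Base → stop 4 → Base = 16; vehicle 2 Base → stop 1 → stop 2 → stop 6 → stop 3 → stop 5 → Base = 79; combined 95.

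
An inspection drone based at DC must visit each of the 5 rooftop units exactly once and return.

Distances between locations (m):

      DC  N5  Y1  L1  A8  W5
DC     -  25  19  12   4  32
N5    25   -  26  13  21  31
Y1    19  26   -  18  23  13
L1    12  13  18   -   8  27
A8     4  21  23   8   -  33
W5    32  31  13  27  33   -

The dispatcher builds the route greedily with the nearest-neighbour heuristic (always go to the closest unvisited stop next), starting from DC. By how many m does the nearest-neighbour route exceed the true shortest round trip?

Excess over optimum: 8 m.

DC: A8=4, L1=12, Y1=19, N5=25, W5=32 ⇒ A8
A8: L1=8, N5=21, Y1=23, W5=33 ⇒ L1
L1: N5=13, Y1=18, W5=27 ⇒ N5
N5: Y1=26, W5=31 ⇒ Y1
Y1: W5=13 ⇒ W5
NN route DC → A8 → L1 → N5 → Y1 → W5 → DC costs 96.
Optimal: DC → Y1 → W5 → N5 → L1 → A8 → DC costs 88 (by enumerating all 60 distinct tours).
Excess = 96 − 88 = 8.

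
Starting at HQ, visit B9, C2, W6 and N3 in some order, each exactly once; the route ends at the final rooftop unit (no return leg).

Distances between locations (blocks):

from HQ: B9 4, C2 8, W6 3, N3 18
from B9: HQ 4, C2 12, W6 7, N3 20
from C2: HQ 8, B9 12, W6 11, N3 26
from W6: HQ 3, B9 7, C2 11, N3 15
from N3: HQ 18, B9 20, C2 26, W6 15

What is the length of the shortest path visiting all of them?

There are 4! = 24 possible orderings.
HQ - B9 - C2 - W6 - N3: 4+12+11+15 = 42
HQ - B9 - C2 - N3 - W6: 4+12+26+15 = 57
HQ - B9 - W6 - C2 - N3: 4+7+11+26 = 48
HQ - B9 - W6 - N3 - C2: 4+7+15+26 = 52
HQ - B9 - N3 - C2 - W6: 4+20+26+11 = 61
HQ - B9 - N3 - W6 - C2: 4+20+15+11 = 50
HQ - C2 - B9 - W6 - N3: 8+12+7+15 = 42
HQ - C2 - B9 - N3 - W6: 8+12+20+15 = 55
HQ - C2 - W6 - B9 - N3: 8+11+7+20 = 46
HQ - C2 - W6 - N3 - B9: 8+11+15+20 = 54
HQ - C2 - N3 - B9 - W6: 8+26+20+7 = 61
HQ - C2 - N3 - W6 - B9: 8+26+15+7 = 56
HQ - W6 - B9 - C2 - N3: 3+7+12+26 = 48
HQ - W6 - B9 - N3 - C2: 3+7+20+26 = 56
… (10 more)
The minimum is 42.
One shortest path: HQ → B9 → C2 → W6 → N3.

42 blocks — the minimum one-way total.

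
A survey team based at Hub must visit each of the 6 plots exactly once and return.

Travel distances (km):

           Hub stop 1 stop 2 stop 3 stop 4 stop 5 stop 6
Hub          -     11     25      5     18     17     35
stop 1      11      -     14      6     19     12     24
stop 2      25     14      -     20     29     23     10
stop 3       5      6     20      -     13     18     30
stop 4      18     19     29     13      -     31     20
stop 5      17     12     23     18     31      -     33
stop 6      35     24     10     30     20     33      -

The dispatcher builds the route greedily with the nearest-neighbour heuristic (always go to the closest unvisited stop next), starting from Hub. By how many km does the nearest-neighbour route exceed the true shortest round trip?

Hub: stop 3=5, stop 1=11, stop 5=17, stop 4=18, stop 2=25, stop 6=35 ⇒ stop 3
stop 3: stop 1=6, stop 4=13, stop 5=18, stop 2=20, stop 6=30 ⇒ stop 1
stop 1: stop 5=12, stop 2=14, stop 4=19, stop 6=24 ⇒ stop 5
stop 5: stop 2=23, stop 4=31, stop 6=33 ⇒ stop 2
stop 2: stop 6=10, stop 4=29 ⇒ stop 6
stop 6: stop 4=20 ⇒ stop 4
NN route Hub → stop 3 → stop 1 → stop 5 → stop 2 → stop 6 → stop 4 → Hub costs 94.
Optimal: Hub → stop 3 → stop 4 → stop 6 → stop 2 → stop 1 → stop 5 → Hub costs 91 (by enumerating all 360 distinct tours).
Excess = 94 − 91 = 3.

The nearest-neighbour route is 3 km longer than optimal.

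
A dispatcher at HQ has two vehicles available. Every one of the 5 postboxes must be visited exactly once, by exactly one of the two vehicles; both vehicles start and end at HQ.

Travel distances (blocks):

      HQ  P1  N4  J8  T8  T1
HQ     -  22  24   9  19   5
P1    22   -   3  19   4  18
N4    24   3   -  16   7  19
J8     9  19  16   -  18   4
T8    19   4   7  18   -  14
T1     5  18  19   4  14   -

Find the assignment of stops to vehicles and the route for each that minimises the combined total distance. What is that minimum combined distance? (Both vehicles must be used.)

Try each way of splitting the stops between the two vehicles (each non-empty) and, for each split, find the best tour for each vehicle:
  {P1} + {N4, J8, T8, T1}: 44 + 51 = 95
  {N4} + {P1, J8, T8, T1}: 48 + 51 = 99
  {P1, N4} + {J8, T8, T1}: 49 + 46 = 95
  {J8} + {P1, N4, T8, T1}: 18 + 50 = 68
  {P1, J8} + {N4, T8, T1}: 50 + 50 = 100
  {N4, J8} + {P1, T8, T1}: 49 + 45 = 94
  … (15 splits in total)
  {P1, N4, J8, T8} + {T1}: 51 + 10 = 61  ← best
Best: vehicle 1 HQ → J8 → N4 → P1 → T8 → HQ = 51; vehicle 2 HQ → T1 → HQ = 10; combined 61.

61 blocks — the smallest possible combined total.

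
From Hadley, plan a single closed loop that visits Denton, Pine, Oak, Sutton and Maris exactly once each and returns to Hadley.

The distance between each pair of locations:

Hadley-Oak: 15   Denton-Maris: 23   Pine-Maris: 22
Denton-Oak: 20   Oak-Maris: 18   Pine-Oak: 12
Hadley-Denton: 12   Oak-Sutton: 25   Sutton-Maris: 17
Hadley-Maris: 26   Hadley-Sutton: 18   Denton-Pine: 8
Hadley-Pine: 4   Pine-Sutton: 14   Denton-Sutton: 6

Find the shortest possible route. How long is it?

68 — the shortest possible round trip.

With 5 stops there are 5!/2 = 60 distinct round trips (a route and its reverse cost the same).
Hadley-Denton-Pine-Oak-Sutton-Maris-Hadley: 12+8+12+25+17+26 = 100
Hadley-Denton-Pine-Oak-Maris-Sutton-Hadley: 12+8+12+18+17+18 = 85
Hadley-Denton-Pine-Sutton-Oak-Maris-Hadley: 12+8+14+25+18+26 = 103
Hadley-Denton-Pine-Sutton-Maris-Oak-Hadley: 12+8+14+17+18+15 = 84
Hadley-Denton-Pine-Maris-Oak-Sutton-Hadley: 12+8+22+18+25+18 = 103
Hadley-Denton-Pine-Maris-Sutton-Oak-Hadley: 12+8+22+17+25+15 = 99
Hadley-Denton-Oak-Pine-Sutton-Maris-Hadley: 12+20+12+14+17+26 = 101
Hadley-Denton-Oak-Pine-Maris-Sutton-Hadley: 12+20+12+22+17+18 = 101
Hadley-Denton-Oak-Sutton-Pine-Maris-Hadley: 12+20+25+14+22+26 = 119
Hadley-Denton-Oak-Sutton-Maris-Pine-Hadley: 12+20+25+17+22+4 = 100
Hadley-Denton-Oak-Maris-Pine-Sutton-Hadley: 12+20+18+22+14+18 = 104
Hadley-Denton-Oak-Maris-Sutton-Pine-Hadley: 12+20+18+17+14+4 = 85
Hadley-Denton-Sutton-Pine-Oak-Maris-Hadley: 12+6+14+12+18+26 = 88
Hadley-Denton-Sutton-Pine-Maris-Oak-Hadley: 12+6+14+22+18+15 = 87
… (46 more)
Hadley-Pine-Denton-Sutton-Maris-Oak-Hadley: 4+8+6+17+18+15 = 68  ← best
The minimum is 68.
One optimal route: Hadley → Pine → Denton → Sutton → Maris → Oak → Hadley (or its reverse).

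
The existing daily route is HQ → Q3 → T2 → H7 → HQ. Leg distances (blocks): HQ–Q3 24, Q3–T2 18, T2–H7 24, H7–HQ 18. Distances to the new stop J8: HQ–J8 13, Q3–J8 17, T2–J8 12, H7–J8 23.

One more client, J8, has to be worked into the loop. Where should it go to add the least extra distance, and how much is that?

Adding 6 blocks by placing J8 on the HQ–Q3 leg.

Insertion cost between consecutive stops i–j is d(i,J8) + d(J8,j) − d(i,j):
  between HQ and Q3: 13 + 17 − 24 = 6
  between Q3 and T2: 17 + 12 − 18 = 11
  between T2 and H7: 12 + 23 − 24 = 11
  between H7 and HQ: 23 + 13 − 18 = 18
Cheapest insertion is between HQ and Q3, adding 6.
New total = 84 + 6 = 90.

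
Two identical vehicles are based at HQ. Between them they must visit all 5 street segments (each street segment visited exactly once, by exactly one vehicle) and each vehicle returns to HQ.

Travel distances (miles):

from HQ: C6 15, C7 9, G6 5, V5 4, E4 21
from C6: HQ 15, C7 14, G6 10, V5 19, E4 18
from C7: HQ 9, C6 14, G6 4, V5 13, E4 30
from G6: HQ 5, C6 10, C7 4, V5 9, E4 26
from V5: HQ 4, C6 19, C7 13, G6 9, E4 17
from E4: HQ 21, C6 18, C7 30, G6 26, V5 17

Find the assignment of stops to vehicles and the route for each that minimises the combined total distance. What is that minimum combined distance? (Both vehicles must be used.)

Minimum combined distance: 70 miles.

Check every non-empty split of the stops between the two vehicles; for each half take its own optimal tour:
  {C6} + {C7, G6, V5, E4}: 30 + 60 = 90
  {C7} + {C6, G6, V5, E4}: 18 + 54 = 72
  {C6, C7} + {G6, V5, E4}: 38 + 52 = 90
  {G6} + {C6, C7, V5, E4}: 10 + 62 = 72
  {C6, G6} + {C7, V5, E4}: 30 + 60 = 90
  {C7, G6} + {C6, V5, E4}: 18 + 54 = 72
  … (15 splits in total)
  {V5} + {C6, C7, G6, E4}: 8 + 62 = 70  ← best
Best: vehicle 1 HQ → V5 → HQ = 8; vehicle 2 HQ → C7 → G6 → C6 → E4 → HQ = 62; combined 70.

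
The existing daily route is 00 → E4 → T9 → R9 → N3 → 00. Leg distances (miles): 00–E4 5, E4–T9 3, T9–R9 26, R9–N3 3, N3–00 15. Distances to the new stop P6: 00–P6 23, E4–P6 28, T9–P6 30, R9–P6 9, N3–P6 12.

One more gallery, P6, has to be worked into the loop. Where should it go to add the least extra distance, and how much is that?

Insertion cost between consecutive stops i–j is d(i,P6) + d(P6,j) − d(i,j):
  between 00 and E4: 23 + 28 − 5 = 46
  between E4 and T9: 28 + 30 − 3 = 55
  between T9 and R9: 30 + 9 − 26 = 13
  between R9 and N3: 9 + 12 − 3 = 18
  between N3 and 00: 12 + 23 − 15 = 20
Cheapest insertion is between T9 and R9, adding 13.
New total = 52 + 13 = 65.

Minimum extra distance: 13 miles, inserting P6 between T9 and R9.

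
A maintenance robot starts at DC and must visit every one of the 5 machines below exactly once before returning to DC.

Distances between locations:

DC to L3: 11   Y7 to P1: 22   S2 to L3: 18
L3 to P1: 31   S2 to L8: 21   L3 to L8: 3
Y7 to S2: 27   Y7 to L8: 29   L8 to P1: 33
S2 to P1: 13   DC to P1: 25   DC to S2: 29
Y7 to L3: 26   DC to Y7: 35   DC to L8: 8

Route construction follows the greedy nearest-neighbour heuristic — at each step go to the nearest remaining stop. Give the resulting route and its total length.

99 along DC → L8 → L3 → S2 → P1 → Y7 → DC.

At DC the remaining stops are L8 8, L3 11, P1 25, S2 29, Y7 35; go to L8.
At L8 the remaining stops are L3 3, S2 21, Y7 29, P1 33; go to L3.
At L3 the remaining stops are S2 18, Y7 26, P1 31; go to S2.
At S2 the remaining stops are P1 13, Y7 27; go to P1.
At P1 the remaining stops are Y7 22; go to Y7.
Return Y7→DC: 35.
Total = 8 + 3 + 18 + 13 + 22 + 35 = 99.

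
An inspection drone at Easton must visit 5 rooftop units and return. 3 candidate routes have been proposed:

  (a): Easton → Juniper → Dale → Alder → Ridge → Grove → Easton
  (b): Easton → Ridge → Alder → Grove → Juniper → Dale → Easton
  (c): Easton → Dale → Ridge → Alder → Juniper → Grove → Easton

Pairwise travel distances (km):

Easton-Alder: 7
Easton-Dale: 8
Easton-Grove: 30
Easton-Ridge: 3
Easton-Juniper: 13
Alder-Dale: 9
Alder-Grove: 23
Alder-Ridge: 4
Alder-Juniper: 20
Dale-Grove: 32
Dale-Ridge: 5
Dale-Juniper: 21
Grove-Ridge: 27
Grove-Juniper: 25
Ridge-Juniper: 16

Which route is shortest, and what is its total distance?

Shortest is (b), total 84 km.

(a): 13 + 21 + 9 + 4 + 27 + 30 = 104
(b): 3 + 4 + 23 + 25 + 21 + 8 = 84
(c): 8 + 5 + 4 + 20 + 25 + 30 = 92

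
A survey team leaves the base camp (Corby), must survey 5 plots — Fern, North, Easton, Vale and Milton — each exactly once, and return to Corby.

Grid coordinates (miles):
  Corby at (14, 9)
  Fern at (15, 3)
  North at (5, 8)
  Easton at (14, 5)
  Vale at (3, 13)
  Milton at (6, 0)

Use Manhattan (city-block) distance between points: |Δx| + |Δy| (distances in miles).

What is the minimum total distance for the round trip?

Corby - Fern - North - Easton - Vale - Milton - Corby: 7+15+12+19+16+17 = 86
Corby - Fern - North - Easton - Milton - Vale - Corby: 7+15+12+13+16+15 = 78
Corby - Fern - North - Vale - Easton - Milton - Corby: 7+15+7+19+13+17 = 78
Corby - Fern - North - Vale - Milton - Easton - Corby: 7+15+7+16+13+4 = 62
Corby - Fern - North - Milton - Easton - Vale - Corby: 7+15+9+13+19+15 = 78
Corby - Fern - North - Milton - Vale - Easton - Corby: 7+15+9+16+19+4 = 70
Corby - Fern - Easton - North - Vale - Milton - Corby: 7+3+12+7+16+17 = 62
Corby - Fern - Easton - North - Milton - Vale - Corby: 7+3+12+9+16+15 = 62
Corby - Fern - Easton - Vale - North - Milton - Corby: 7+3+19+7+9+17 = 62
Corby - Fern - Easton - Vale - Milton - North - Corby: 7+3+19+16+9+10 = 64
Corby - Fern - Easton - Milton - North - Vale - Corby: 7+3+13+9+7+15 = 54
Corby - Fern - Easton - Milton - Vale - North - Corby: 7+3+13+16+7+10 = 56
Corby - Fern - Vale - North - Easton - Milton - Corby: 7+22+7+12+13+17 = 78
Corby - Fern - Vale - North - Milton - Easton - Corby: 7+22+7+9+13+4 = 62
… (46 more)
Corby - Easton - Fern - Milton - North - Vale - Corby: 4+3+12+9+7+15 = 50  ← best
The minimum is 50.
One optimal route: Corby → Easton → Fern → Milton → North → Vale → Corby (or its reverse).

Minimum total distance: 50 miles.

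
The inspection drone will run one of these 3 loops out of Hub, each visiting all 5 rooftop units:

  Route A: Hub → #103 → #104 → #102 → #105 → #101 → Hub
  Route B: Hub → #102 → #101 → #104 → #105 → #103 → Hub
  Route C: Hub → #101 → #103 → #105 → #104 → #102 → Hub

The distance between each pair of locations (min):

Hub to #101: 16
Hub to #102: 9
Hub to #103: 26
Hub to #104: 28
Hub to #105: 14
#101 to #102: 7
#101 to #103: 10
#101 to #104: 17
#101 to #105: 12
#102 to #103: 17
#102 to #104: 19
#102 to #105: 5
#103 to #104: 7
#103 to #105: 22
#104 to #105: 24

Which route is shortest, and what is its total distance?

Route A: 26 + 7 + 19 + 5 + 12 + 16 = 85
Route B: 9 + 7 + 17 + 24 + 22 + 26 = 105
Route C: 16 + 10 + 22 + 24 + 19 + 9 = 100

Shortest is Route A, total 85 min.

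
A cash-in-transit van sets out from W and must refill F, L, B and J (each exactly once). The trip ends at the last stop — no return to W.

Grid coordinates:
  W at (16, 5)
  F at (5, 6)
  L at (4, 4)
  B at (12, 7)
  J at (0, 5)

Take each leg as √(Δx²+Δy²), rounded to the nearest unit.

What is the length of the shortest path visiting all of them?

17 — the minimum one-way total.

There are 4! = 24 possible orderings.
W → F → L → B → J: 11+2+9+12 = 34
W → F → L → J → B: 11+2+4+12 = 29
W → F → B → L → J: 11+7+9+4 = 31
W → F → B → J → L: 11+7+12+4 = 34
W → F → J → L → B: 11+5+4+9 = 29
W → F → J → B → L: 11+5+12+9 = 37
W → L → F → B → J: 12+2+7+12 = 33
W → L → F → J → B: 12+2+5+12 = 31
W → L → B → F → J: 12+9+7+5 = 33
W → L → B → J → F: 12+9+12+5 = 38
W → L → J → F → B: 12+4+5+7 = 28
W → L → J → B → F: 12+4+12+7 = 35
W → B → F → L → J: 4+7+2+4 = 17
W → B → F → J → L: 4+7+5+4 = 20
… (10 more)
The minimum is 17.
One shortest path: W → B → F → L → J.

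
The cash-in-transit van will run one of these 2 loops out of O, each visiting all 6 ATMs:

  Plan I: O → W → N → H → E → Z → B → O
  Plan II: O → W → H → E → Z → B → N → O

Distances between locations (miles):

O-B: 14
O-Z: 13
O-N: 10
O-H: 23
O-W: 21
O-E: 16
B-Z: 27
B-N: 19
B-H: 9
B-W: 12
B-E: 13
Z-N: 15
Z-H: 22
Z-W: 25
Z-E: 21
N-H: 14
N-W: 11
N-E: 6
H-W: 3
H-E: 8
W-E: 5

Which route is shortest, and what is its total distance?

Shortest is Plan II, total 109 miles.

Plan I: 21 + 11 + 14 + 8 + 21 + 27 + 14 = 116
Plan II: 21 + 3 + 8 + 21 + 27 + 19 + 10 = 109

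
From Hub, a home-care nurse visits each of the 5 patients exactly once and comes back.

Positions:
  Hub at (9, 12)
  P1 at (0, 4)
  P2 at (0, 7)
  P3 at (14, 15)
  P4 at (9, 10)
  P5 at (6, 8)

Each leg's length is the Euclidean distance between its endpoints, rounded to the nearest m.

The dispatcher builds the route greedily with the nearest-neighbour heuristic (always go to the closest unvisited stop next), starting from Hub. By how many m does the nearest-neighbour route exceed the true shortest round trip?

2 m longer than the optimal tour.

Hub: P4=2, P5=5, P3=6, P2=10, P1=12 ⇒ P4
P4: P5=4, P3=7, P2=9, P1=11 ⇒ P5
P5: P2=6, P1=7, P3=11 ⇒ P2
P2: P1=3, P3=16 ⇒ P1
P1: P3=18 ⇒ P3
NN route Hub → P4 → P5 → P2 → P1 → P3 → Hub costs 39.
Optimal: Hub → P2 → P1 → P5 → P4 → P3 → Hub costs 37 (by enumerating all 60 distinct tours).
Excess = 39 − 37 = 2.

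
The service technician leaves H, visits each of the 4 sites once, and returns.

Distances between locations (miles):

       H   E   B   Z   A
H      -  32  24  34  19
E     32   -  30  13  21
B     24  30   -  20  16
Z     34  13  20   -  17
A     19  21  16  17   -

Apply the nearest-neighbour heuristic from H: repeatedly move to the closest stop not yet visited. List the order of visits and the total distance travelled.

100 miles along H → A → B → Z → E → H.

From H: distances to unvisited — A=19, B=24, E=32, Z=34. Nearest is A (19).
From A: distances to unvisited — B=16, Z=17, E=21. Nearest is B (16).
From B: distances to unvisited — Z=20, E=30. Nearest is Z (20).
From Z: distances to unvisited — E=13. Nearest is E (13).
Return E→H: 32.
Total = 19 + 16 + 20 + 13 + 32 = 100.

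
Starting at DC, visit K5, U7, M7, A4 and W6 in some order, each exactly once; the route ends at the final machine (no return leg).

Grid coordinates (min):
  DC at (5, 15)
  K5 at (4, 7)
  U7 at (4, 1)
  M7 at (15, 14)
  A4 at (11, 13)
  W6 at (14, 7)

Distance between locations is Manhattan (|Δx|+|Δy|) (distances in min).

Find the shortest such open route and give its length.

37 min — the minimum one-way total.

There are 5! = 120 possible orderings.
DC → K5 → U7 → M7 → A4 → W6: 9+6+24+5+9 = 53
DC → K5 → U7 → M7 → W6 → A4: 9+6+24+8+9 = 56
DC → K5 → U7 → A4 → M7 → W6: 9+6+19+5+8 = 47
DC → K5 → U7 → A4 → W6 → M7: 9+6+19+9+8 = 51
DC → K5 → U7 → W6 → M7 → A4: 9+6+16+8+5 = 44
DC → K5 → U7 → W6 → A4 → M7: 9+6+16+9+5 = 45
DC → K5 → M7 → U7 → A4 → W6: 9+18+24+19+9 = 79
DC → K5 → M7 → U7 → W6 → A4: 9+18+24+16+9 = 76
DC → K5 → M7 → A4 → U7 → W6: 9+18+5+19+16 = 67
DC → K5 → M7 → A4 → W6 → U7: 9+18+5+9+16 = 57
DC → K5 → M7 → W6 → U7 → A4: 9+18+8+16+19 = 70
DC → K5 → M7 → W6 → A4 → U7: 9+18+8+9+19 = 63
DC → K5 → A4 → U7 → M7 → W6: 9+13+19+24+8 = 73
DC → K5 → A4 → U7 → W6 → M7: 9+13+19+16+8 = 65
… (106 more)
DC → A4 → M7 → W6 → K5 → U7: 8+5+8+10+6 = 37  ← best
The minimum is 37.
One shortest path: DC → A4 → M7 → W6 → K5 → U7.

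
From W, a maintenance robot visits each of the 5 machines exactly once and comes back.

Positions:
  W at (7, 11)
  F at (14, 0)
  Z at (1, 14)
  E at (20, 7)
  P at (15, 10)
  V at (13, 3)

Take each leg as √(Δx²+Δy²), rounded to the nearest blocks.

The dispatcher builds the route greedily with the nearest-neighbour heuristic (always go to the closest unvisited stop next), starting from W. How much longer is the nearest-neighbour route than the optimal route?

From W: Z=7, P=8, V=10, F=13, E=14 → choose Z (7).
From Z: P=15, V=16, F=19, E=20 → choose P (15).
From P: E=6, V=7, F=10 → choose E (6).
From E: V=8, F=9 → choose V (8).
From V: F=3 → choose F (3).
NN route W → Z → P → E → V → F → W costs 52.
Optimal: W → Z → V → F → E → P → W costs 49 (by enumerating all 60 distinct tours).
Excess = 52 − 49 = 3.

3 blocks longer than the optimal tour.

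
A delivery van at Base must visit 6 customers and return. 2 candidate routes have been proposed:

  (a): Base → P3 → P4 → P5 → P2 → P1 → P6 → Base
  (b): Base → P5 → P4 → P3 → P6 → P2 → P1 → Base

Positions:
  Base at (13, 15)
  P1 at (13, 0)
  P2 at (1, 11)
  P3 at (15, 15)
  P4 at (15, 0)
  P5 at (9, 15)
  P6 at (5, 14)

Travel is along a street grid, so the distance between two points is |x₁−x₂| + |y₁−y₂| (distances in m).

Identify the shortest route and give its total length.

96 m — (b) is the shortest.

(a): 2 + 15 + 21 + 12 + 23 + 22 + 9 = 104
(b): 4 + 21 + 15 + 11 + 7 + 23 + 15 = 96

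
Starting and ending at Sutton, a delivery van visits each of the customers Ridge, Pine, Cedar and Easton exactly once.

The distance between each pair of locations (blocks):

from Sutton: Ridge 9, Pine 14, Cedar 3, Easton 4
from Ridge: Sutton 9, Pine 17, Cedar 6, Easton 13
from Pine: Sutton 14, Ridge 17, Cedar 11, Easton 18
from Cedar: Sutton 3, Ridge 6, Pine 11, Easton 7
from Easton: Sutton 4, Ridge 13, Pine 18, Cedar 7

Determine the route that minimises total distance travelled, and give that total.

Sutton-Ridge-Pine-Cedar-Easton-Sutton: 9+17+11+7+4 = 48
Sutton-Ridge-Pine-Easton-Cedar-Sutton: 9+17+18+7+3 = 54
Sutton-Ridge-Cedar-Pine-Easton-Sutton: 9+6+11+18+4 = 48
Sutton-Ridge-Cedar-Easton-Pine-Sutton: 9+6+7+18+14 = 54
Sutton-Ridge-Easton-Pine-Cedar-Sutton: 9+13+18+11+3 = 54
Sutton-Ridge-Easton-Cedar-Pine-Sutton: 9+13+7+11+14 = 54
Sutton-Pine-Ridge-Cedar-Easton-Sutton: 14+17+6+7+4 = 48
Sutton-Pine-Ridge-Easton-Cedar-Sutton: 14+17+13+7+3 = 54
Sutton-Pine-Cedar-Ridge-Easton-Sutton: 14+11+6+13+4 = 48
Sutton-Pine-Easton-Ridge-Cedar-Sutton: 14+18+13+6+3 = 54
Sutton-Cedar-Ridge-Pine-Easton-Sutton: 3+6+17+18+4 = 48
Sutton-Cedar-Pine-Ridge-Easton-Sutton: 3+11+17+13+4 = 48
The minimum is 48.
One optimal route: Sutton → Ridge → Pine → Cedar → Easton → Sutton (or its reverse).

Minimum total distance: 48 blocks.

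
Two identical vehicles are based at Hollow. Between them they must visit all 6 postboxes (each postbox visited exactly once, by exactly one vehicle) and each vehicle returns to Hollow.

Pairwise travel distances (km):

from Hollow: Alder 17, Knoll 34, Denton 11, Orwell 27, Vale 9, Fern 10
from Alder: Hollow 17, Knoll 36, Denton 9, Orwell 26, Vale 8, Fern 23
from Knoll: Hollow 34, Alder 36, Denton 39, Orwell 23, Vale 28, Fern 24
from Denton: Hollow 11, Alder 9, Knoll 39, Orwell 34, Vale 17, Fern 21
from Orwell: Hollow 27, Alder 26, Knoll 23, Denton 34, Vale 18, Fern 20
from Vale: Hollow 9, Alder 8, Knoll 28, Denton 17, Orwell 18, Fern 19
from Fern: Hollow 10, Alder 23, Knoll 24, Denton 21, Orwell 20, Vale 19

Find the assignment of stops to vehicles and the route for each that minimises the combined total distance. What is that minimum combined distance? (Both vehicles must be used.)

Try each way of splitting the stops between the two vehicles (each non-empty) and, for each split, find the best tour for each vehicle:
  {Alder} + {Knoll, Denton, Orwell, Vale, Fern}: 34 + 103 = 137
  {Knoll} + {Alder, Denton, Orwell, Vale, Fern}: 68 + 76 = 144
  {Alder, Knoll} + {Denton, Orwell, Vale, Fern}: 87 + 76 = 163
  {Denton} + {Alder, Knoll, Orwell, Vale, Fern}: 22 + 100 = 122
  {Alder, Denton} + {Knoll, Orwell, Vale, Fern}: 37 + 84 = 121
  {Knoll, Denton} + {Alder, Orwell, Vale, Fern}: 84 + 73 = 157
  … (31 splits in total)
Best: vehicle 1 Hollow → Alder → Denton → Hollow = 37; vehicle 2 Hollow → Vale → Orwell → Knoll → Fern → Hollow = 84; combined 121.

121 km — the smallest possible combined total.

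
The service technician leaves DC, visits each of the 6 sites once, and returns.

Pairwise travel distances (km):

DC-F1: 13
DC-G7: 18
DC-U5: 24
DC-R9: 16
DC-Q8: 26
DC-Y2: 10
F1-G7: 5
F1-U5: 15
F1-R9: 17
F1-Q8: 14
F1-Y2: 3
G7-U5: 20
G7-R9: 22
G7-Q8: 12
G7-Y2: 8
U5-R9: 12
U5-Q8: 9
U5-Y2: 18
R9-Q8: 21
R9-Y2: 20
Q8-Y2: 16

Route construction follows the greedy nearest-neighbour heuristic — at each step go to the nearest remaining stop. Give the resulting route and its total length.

67 km along DC → Y2 → F1 → G7 → Q8 → U5 → R9 → DC.

From DC: distances to unvisited — Y2=10, F1=13, R9=16, G7=18, U5=24, Q8=26. Nearest is Y2 (10).
From Y2: distances to unvisited — F1=3, G7=8, Q8=16, U5=18, R9=20. Nearest is F1 (3).
From F1: distances to unvisited — G7=5, Q8=14, U5=15, R9=17. Nearest is G7 (5).
From G7: distances to unvisited — Q8=12, U5=20, R9=22. Nearest is Q8 (12).
From Q8: distances to unvisited — U5=9, R9=21. Nearest is U5 (9).
From U5: distances to unvisited — R9=12. Nearest is R9 (12).
Return R9→DC: 16.
Total = 10 + 3 + 5 + 12 + 9 + 12 + 16 = 67.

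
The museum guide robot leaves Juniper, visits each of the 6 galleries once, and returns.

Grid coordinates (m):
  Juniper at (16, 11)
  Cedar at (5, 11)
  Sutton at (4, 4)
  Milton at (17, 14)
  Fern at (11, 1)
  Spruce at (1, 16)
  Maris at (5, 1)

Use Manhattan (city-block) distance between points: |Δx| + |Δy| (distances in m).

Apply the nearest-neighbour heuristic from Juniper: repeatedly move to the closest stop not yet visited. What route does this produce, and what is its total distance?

At Juniper the remaining stops are Milton 4, Cedar 11, Fern 15, Sutton 19, Spruce 20, Maris 21; go to Milton.
At Milton the remaining stops are Cedar 15, Spruce 18, Fern 19, Sutton 23, Maris 25; go to Cedar.
At Cedar the remaining stops are Sutton 8, Spruce 9, Maris 10, Fern 16; go to Sutton.
At Sutton the remaining stops are Maris 4, Fern 10, Spruce 15; go to Maris.
At Maris the remaining stops are Fern 6, Spruce 19; go to Fern.
At Fern the remaining stops are Spruce 25; go to Spruce.
Return Spruce→Juniper: 20.
Total = 4 + 15 + 8 + 4 + 6 + 25 + 20 = 82.

82 m along Juniper → Milton → Cedar → Sutton → Maris → Fern → Spruce → Juniper.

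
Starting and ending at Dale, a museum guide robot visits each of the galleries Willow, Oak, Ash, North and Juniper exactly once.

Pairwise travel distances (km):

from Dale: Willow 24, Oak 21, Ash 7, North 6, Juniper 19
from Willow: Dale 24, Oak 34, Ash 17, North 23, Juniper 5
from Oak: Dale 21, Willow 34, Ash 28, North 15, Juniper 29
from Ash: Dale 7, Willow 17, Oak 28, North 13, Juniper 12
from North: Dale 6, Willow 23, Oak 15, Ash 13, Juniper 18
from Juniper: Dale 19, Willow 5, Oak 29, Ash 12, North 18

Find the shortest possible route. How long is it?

Dale - Willow - Oak - Ash - North - Juniper - Dale: 24+34+28+13+18+19 = 136
Dale - Willow - Oak - Ash - Juniper - North - Dale: 24+34+28+12+18+6 = 122
Dale - Willow - Oak - North - Ash - Juniper - Dale: 24+34+15+13+12+19 = 117
Dale - Willow - Oak - North - Juniper - Ash - Dale: 24+34+15+18+12+7 = 110
Dale - Willow - Oak - Juniper - Ash - North - Dale: 24+34+29+12+13+6 = 118
Dale - Willow - Oak - Juniper - North - Ash - Dale: 24+34+29+18+13+7 = 125
Dale - Willow - Ash - Oak - North - Juniper - Dale: 24+17+28+15+18+19 = 121
Dale - Willow - Ash - Oak - Juniper - North - Dale: 24+17+28+29+18+6 = 122
Dale - Willow - Ash - North - Oak - Juniper - Dale: 24+17+13+15+29+19 = 117
Dale - Willow - Ash - North - Juniper - Oak - Dale: 24+17+13+18+29+21 = 122
Dale - Willow - Ash - Juniper - Oak - North - Dale: 24+17+12+29+15+6 = 103
Dale - Willow - Ash - Juniper - North - Oak - Dale: 24+17+12+18+15+21 = 107
Dale - Willow - North - Oak - Ash - Juniper - Dale: 24+23+15+28+12+19 = 121
Dale - Willow - North - Oak - Juniper - Ash - Dale: 24+23+15+29+12+7 = 110
… (46 more)
Dale - Ash - Willow - Juniper - Oak - North - Dale: 7+17+5+29+15+6 = 79  ← best
The minimum is 79.
One optimal route: Dale → Ash → Willow → Juniper → Oak → North → Dale (or its reverse).

Shortest round trip = 79 km.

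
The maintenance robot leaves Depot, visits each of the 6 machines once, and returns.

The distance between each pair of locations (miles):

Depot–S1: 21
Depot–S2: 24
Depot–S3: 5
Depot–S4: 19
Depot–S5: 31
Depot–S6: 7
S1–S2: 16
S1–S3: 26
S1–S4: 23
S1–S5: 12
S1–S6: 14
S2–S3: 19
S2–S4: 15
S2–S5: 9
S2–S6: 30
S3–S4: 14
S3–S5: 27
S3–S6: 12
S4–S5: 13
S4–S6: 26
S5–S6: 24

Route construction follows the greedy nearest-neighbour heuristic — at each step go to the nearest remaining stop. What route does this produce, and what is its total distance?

Depot → [S3:5 / S6:7 / S4:19 / S1:21 / S2:24 / S5:31] → S3 (5)
S3 → [S6:12 / S4:14 / S2:19 / S1:26 / S5:27] → S6 (12)
S6 → [S1:14 / S5:24 / S4:26 / S2:30] → S1 (14)
S1 → [S5:12 / S2:16 / S4:23] → S5 (12)
S5 → [S2:9 / S4:13] → S2 (9)
S2 → [S4:15] → S4 (15)
Return S4→Depot: 19.
Total = 5 + 12 + 14 + 12 + 9 + 15 + 19 = 86.

86 miles along Depot → S3 → S6 → S1 → S5 → S2 → S4 → Depot.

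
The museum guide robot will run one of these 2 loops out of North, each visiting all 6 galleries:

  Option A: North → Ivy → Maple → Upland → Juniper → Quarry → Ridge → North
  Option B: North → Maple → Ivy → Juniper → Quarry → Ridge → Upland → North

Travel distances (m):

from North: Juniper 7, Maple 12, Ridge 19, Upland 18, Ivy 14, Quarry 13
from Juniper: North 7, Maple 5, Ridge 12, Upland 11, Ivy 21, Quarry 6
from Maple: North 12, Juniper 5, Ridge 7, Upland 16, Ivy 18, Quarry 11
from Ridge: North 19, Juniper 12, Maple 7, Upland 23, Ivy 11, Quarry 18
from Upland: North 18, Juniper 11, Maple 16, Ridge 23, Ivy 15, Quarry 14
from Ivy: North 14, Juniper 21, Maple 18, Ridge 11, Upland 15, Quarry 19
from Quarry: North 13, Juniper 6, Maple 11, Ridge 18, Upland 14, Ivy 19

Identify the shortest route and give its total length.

Shortest is Option A, total 102 m.

Option A: 14 + 18 + 16 + 11 + 6 + 18 + 19 = 102
Option B: 12 + 18 + 21 + 6 + 18 + 23 + 18 = 116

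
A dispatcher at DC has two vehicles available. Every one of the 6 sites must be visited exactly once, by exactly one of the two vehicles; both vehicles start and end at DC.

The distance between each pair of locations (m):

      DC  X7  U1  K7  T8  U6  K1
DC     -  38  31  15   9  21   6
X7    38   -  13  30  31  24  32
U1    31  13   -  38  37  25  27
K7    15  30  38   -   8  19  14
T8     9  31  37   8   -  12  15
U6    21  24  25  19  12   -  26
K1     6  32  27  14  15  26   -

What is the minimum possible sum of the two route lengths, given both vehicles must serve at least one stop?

There are 2^5 − 1 = 31 ways to divide the 6 stops into two non-empty groups. For each, the best each vehicle can do is its own shortest tour through its group:
  {X7} + {U1, K7, T8, U6, K1}: 76 + 93 = 169
  {U1} + {X7, K7, T8, U6, K1}: 62 + 95 = 157
  {X7, U1} + {K7, T8, U6, K1}: 82 + 60 = 142
  {K7} + {X7, U1, T8, U6, K1}: 30 + 91 = 121
  {X7, K7} + {U1, T8, U6, K1}: 83 + 79 = 162
  {U1, K7} + {X7, T8, U6, K1}: 84 + 83 = 167
  … (31 splits in total)
  {X7, U1, K7, T8, U6} + {K1}: 103 + 12 = 115  ← best
Best: vehicle 1 DC → U1 → X7 → U6 → T8 → K7 → DC = 103; vehicle 2 DC → K1 → DC = 12; combined 115.

115 m — the smallest possible combined total.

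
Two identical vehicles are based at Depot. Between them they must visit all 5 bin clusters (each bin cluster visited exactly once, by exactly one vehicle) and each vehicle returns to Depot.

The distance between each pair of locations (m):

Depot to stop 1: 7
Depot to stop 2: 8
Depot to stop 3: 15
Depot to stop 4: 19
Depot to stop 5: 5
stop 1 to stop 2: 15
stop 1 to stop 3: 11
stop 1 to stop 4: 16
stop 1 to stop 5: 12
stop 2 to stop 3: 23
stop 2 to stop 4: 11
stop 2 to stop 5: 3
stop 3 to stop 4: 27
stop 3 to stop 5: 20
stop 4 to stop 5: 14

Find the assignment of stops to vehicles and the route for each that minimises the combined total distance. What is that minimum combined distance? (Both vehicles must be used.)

71 m — the smallest possible combined total.

There are 2^4 − 1 = 15 ways to divide the 5 stops into two non-empty groups. For each, the best each vehicle can do is its own shortest tour through its group:
  {stop 1} + {stop 2, stop 3, stop 4, stop 5}: 14 + 61 = 75
  {stop 2} + {stop 1, stop 3, stop 4, stop 5}: 16 + 61 = 77
  {stop 1, stop 2} + {stop 3, stop 4, stop 5}: 30 + 61 = 91
  {stop 3} + {stop 1, stop 2, stop 4, stop 5}: 30 + 42 = 72
  {stop 1, stop 3} + {stop 2, stop 4, stop 5}: 33 + 38 = 71
  {stop 2, stop 3} + {stop 1, stop 4, stop 5}: 46 + 42 = 88
  … (15 splits in total)
Best: vehicle 1 Depot → stop 1 → stop 3 → Depot = 33; vehicle 2 Depot → stop 2 → stop 4 → stop 5 → Depot = 38; combined 71.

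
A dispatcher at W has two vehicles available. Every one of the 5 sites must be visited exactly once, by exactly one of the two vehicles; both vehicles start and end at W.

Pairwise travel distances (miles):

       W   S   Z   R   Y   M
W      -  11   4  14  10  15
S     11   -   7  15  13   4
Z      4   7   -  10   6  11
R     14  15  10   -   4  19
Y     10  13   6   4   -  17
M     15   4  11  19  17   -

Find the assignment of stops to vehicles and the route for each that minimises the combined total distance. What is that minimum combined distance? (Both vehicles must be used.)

Minimum combined distance: 56 miles.

Check every non-empty split of the stops between the two vehicles; for each half take its own optimal tour:
  {S} + {Z, R, Y, M}: 22 + 48 = 70
  {Z} + {S, R, Y, M}: 8 + 48 = 56
  {S, Z} + {R, Y, M}: 22 + 48 = 70
  {R} + {S, Z, Y, M}: 28 + 42 = 70
  {S, R} + {Z, Y, M}: 40 + 42 = 82
  {Z, R} + {S, Y, M}: 28 + 42 = 70
  … (15 splits in total)
Best: vehicle 1 W → Z → W = 8; vehicle 2 W → S → M → R → Y → W = 48; combined 56.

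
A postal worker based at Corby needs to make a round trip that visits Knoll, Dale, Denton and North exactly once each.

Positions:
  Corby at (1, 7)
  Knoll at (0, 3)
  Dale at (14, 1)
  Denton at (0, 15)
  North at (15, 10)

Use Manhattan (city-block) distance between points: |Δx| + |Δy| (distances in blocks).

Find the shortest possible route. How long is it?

There are 12 distinct closed tours to check (reversals are equivalent).
Corby→Knoll→Dale→Denton→North→Corby: 5+16+28+20+17 = 86
Corby→Knoll→Dale→North→Denton→Corby: 5+16+10+20+9 = 60
Corby→Knoll→Denton→Dale→North→Corby: 5+12+28+10+17 = 72
Corby→Knoll→Denton→North→Dale→Corby: 5+12+20+10+19 = 66
Corby→Knoll→North→Dale→Denton→Corby: 5+22+10+28+9 = 74
Corby→Knoll→North→Denton→Dale→Corby: 5+22+20+28+19 = 94
Corby→Dale→Knoll→Denton→North→Corby: 19+16+12+20+17 = 84
Corby→Dale→Knoll→North→Denton→Corby: 19+16+22+20+9 = 86
Corby→Dale→Denton→Knoll→North→Corby: 19+28+12+22+17 = 98
Corby→Dale→North→Knoll→Denton→Corby: 19+10+22+12+9 = 72
Corby→Denton→Knoll→Dale→North→Corby: 9+12+16+10+17 = 64
Corby→Denton→Dale→Knoll→North→Corby: 9+28+16+22+17 = 92
The minimum is 60.
One optimal route: Corby → Knoll → Dale → North → Denton → Corby (or its reverse).

60 blocks — the shortest possible round trip.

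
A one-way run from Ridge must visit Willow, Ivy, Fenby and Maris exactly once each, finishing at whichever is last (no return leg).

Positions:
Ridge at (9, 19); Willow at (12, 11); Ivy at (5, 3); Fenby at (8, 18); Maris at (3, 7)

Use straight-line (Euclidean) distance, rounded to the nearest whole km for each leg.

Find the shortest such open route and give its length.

There are 4! = 24 possible orderings.
Ridge - Willow - Ivy - Fenby - Maris: 9+11+15+12 = 47
Ridge - Willow - Ivy - Maris - Fenby: 9+11+4+12 = 36
Ridge - Willow - Fenby - Ivy - Maris: 9+8+15+4 = 36
Ridge - Willow - Fenby - Maris - Ivy: 9+8+12+4 = 33
Ridge - Willow - Maris - Ivy - Fenby: 9+10+4+15 = 38
Ridge - Willow - Maris - Fenby - Ivy: 9+10+12+15 = 46
Ridge - Ivy - Willow - Fenby - Maris: 16+11+8+12 = 47
Ridge - Ivy - Willow - Maris - Fenby: 16+11+10+12 = 49
Ridge - Ivy - Fenby - Willow - Maris: 16+15+8+10 = 49
Ridge - Ivy - Fenby - Maris - Willow: 16+15+12+10 = 53
Ridge - Ivy - Maris - Willow - Fenby: 16+4+10+8 = 38
Ridge - Ivy - Maris - Fenby - Willow: 16+4+12+8 = 40
Ridge - Fenby - Willow - Ivy - Maris: 1+8+11+4 = 24
Ridge - Fenby - Willow - Maris - Ivy: 1+8+10+4 = 23
… (10 more)
The minimum is 23.
One shortest path: Ridge → Fenby → Willow → Maris → Ivy.

Minimum one-way distance = 23 km.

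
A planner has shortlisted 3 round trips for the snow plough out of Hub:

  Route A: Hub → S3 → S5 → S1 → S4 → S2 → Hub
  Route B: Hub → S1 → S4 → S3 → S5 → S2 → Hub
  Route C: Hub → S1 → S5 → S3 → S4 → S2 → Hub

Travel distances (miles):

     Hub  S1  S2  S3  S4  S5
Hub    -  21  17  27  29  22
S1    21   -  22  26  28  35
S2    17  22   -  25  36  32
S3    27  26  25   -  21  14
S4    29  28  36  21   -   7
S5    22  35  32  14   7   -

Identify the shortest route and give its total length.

Route A: 27 + 14 + 35 + 28 + 36 + 17 = 157
Route B: 21 + 28 + 21 + 14 + 32 + 17 = 133
Route C: 21 + 35 + 14 + 21 + 36 + 17 = 144

133 miles — Route B is the shortest.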